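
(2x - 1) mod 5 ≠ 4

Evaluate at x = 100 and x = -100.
x = 100: LHS = (2·100 - 1) mod 5 = 199 mod 5 = 4; 4 ≠ 4 — FAILS
x = -100: LHS = (2·(-100) - 1) mod 5 = (-201) mod 5 = 4; 4 ≠ 4 — FAILS

Answer: No, fails for both x = 100 and x = -100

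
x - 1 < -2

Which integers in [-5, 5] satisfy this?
Holds for: {-5, -4, -3, -2}
Fails for: {-1, 0, 1, 2, 3, 4, 5}

Answer: {-5, -4, -3, -2}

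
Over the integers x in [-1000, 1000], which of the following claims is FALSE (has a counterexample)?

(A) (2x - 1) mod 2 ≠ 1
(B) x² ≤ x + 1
(A) x = 0: LHS = (2·0 - 1) mod 2 = (-1) mod 2 = 1; 1 ≠ 1 — FAILS
(B) x = -1: LHS = (-1)² = 1, RHS = (-1) + 1 = 0; 1 ≤ 0 — FAILS

Answer: Both A and B are false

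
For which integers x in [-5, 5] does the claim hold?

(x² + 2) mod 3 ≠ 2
Holds for: {-5, -4, -2, -1, 1, 2, 4, 5}
Fails for: {-3, 0, 3}

Answer: {-5, -4, -2, -1, 1, 2, 4, 5}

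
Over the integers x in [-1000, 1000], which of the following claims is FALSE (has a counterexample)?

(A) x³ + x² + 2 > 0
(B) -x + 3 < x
(A) x = -2: LHS = (-2)³ + (-2)² + 2 = -2; -2 > 0 — FAILS
(B) x = 0: LHS = -0 + 3 = 3; 3 < 0 — FAILS

Answer: Both A and B are false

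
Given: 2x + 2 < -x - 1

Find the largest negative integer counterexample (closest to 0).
Testing negative integers from -1 downward:
x = -1: LHS = 2·(-1) + 2 = 0, RHS = -(-1) - 1 = 0; 0 < 0 — FAILS  ← closest negative counterexample to 0

Answer: x = -1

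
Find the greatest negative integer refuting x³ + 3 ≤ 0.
Testing negative integers from -1 downward:
x = -1: LHS = (-1)³ + 3 = 2; 2 ≤ 0 — FAILS  ← closest negative counterexample to 0

Answer: x = -1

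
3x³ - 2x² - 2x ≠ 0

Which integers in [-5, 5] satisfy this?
Holds for: {-5, -4, -3, -2, -1, 1, 2, 3, 4, 5}
Fails for: {0}

Answer: {-5, -4, -3, -2, -1, 1, 2, 3, 4, 5}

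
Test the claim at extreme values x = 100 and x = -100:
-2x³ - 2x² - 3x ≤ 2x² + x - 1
x = 100: LHS = -2·100³ - 2·100² - 3·100 = -2020300, RHS = 2·100² + 100 - 1 = 20099; -2020300 ≤ 20099 — holds
x = -100: LHS = -2·(-100)³ - 2·(-100)² - 3·(-100) = 1980300, RHS = 2·(-100)² + (-100) - 1 = 19899; 1980300 ≤ 19899 — FAILS

Answer: Partially: holds for x = 100, fails for x = -100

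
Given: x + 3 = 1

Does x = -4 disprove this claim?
Substitute x = -4 into the relation:
x = -4: LHS = (-4) + 3 = -1; -1 = 1 — FAILS

Since the claim fails at x = -4, this value is a counterexample.

Answer: Yes, x = -4 is a counterexample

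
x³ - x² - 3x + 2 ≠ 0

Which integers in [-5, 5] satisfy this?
Holds for: {-5, -4, -3, -2, -1, 0, 1, 3, 4, 5}
Fails for: {2}

Answer: {-5, -4, -3, -2, -1, 0, 1, 3, 4, 5}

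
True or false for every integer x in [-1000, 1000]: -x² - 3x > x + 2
The claim fails at x = 0:
x = 0: LHS = -0² - 3·0 = 0, RHS = 0 + 2 = 2; 0 > 2 — FAILS

Because a single integer refutes it, the statement is false.

Answer: False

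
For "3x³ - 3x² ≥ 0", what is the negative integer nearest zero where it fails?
Testing negative integers from -1 downward:
x = -1: LHS = 3·(-1)³ - 3·(-1)² = -6; -6 ≥ 0 — FAILS  ← closest negative counterexample to 0

Answer: x = -1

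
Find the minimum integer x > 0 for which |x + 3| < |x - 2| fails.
Testing positive integers:
x = 1: LHS = |1 + 3| = |4| = 4, RHS = |1 - 2| = |-1| = 1; 4 < 1 — FAILS  ← smallest positive counterexample

Answer: x = 1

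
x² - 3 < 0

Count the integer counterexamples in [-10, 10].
Counterexamples in [-10, 10]: {-10, -9, -8, -7, -6, -5, -4, -3, -2, 2, 3, 4, 5, 6, 7, 8, 9, 10}.

Counting them gives 18 values.

Answer: 18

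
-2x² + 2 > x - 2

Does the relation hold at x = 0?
x = 0: LHS = -2·0² + 2 = 2, RHS = 0 - 2 = -2; 2 > -2 — holds

The relation is satisfied at x = 0.

Answer: Yes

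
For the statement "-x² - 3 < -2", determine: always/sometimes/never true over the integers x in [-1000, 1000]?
Over all integers in [-1000, 1000], LHS − RHS is largest at x = 0, where it equals -1:
x = 0: LHS = -0² - 3 = -3; -3 < -2 — holds
At the ends of the range:
x = -1000: LHS = -(-1000)² - 3 = -1000003; -1000003 < -2 — holds
x = 1000: LHS = -1000² - 3 = -1000003; -1000003 < -2 — holds
Hence LHS − RHS is never zero or positive, i.e. LHS < RHS throughout, so the relation holds for every integer in [-1000, 1000].

No counterexample exists.

Answer: Always true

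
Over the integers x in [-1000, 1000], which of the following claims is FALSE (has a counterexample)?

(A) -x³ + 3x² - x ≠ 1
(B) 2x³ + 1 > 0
(A) x = 1: LHS = -1³ + 3·1² - 1 = 1; 1 ≠ 1 — FAILS
(B) x = -1: LHS = 2·(-1)³ + 1 = -1; -1 > 0 — FAILS

Answer: Both A and B are false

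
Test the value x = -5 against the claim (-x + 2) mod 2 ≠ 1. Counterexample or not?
Substitute x = -5 into the relation:
x = -5: LHS = (-(-5) + 2) mod 2 = 7 mod 2 = 1; 1 ≠ 1 — FAILS

Since the claim fails at x = -5, this value is a counterexample.

Answer: Yes, x = -5 is a counterexample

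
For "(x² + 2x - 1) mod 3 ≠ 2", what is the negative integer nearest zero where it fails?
Testing negative integers from -1 downward:
x = -1: LHS = ((-1)² + 2·(-1) - 1) mod 3 = (-2) mod 3 = 1; 1 ≠ 2 — holds
x = -2: LHS = ((-2)² + 2·(-2) - 1) mod 3 = (-1) mod 3 = 2; 2 ≠ 2 — FAILS  ← closest negative counterexample to 0

Answer: x = -2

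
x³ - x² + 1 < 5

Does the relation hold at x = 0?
x = 0: LHS = 0³ - 0² + 1 = 1; 1 < 5 — holds

The relation is satisfied at x = 0.

Answer: Yes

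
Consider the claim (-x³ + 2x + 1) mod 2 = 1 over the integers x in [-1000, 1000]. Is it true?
The claim fails at x = 1:
x = 1: LHS = (-1³ + 2·1 + 1) mod 2 = 2 mod 2 = 0; 0 = 1 — FAILS

Because a single integer refutes it, the statement is false.

Answer: False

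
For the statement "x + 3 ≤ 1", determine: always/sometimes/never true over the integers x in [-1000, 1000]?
Holds at x = -2: LHS = (-2) + 3 = 1; 1 ≤ 1 — holds
Fails at x = 0: LHS = 0 + 3 = 3; 3 ≤ 1 — FAILS
It is satisfied by some integers in the range but not all.

Answer: Sometimes true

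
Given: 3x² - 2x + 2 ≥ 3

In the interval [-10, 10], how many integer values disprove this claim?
Counterexamples in [-10, 10]: {0}.

Counting them gives 1 values.

Answer: 1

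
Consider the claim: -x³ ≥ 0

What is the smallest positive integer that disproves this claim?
Testing positive integers:
x = 1: LHS = -1³ = -1; -1 ≥ 0 — FAILS  ← smallest positive counterexample

Answer: x = 1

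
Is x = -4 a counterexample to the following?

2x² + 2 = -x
Substitute x = -4 into the relation:
x = -4: LHS = 2·(-4)² + 2 = 34, RHS = -(-4) = 4; 34 = 4 — FAILS

Since the claim fails at x = -4, this value is a counterexample.

Answer: Yes, x = -4 is a counterexample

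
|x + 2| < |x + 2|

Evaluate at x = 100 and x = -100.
x = 100: LHS = |100 + 2| = |102| = 102, RHS = |100 + 2| = |102| = 102; 102 < 102 — FAILS
x = -100: LHS = |(-100) + 2| = |-98| = 98, RHS = |(-100) + 2| = |-98| = 98; 98 < 98 — FAILS

Answer: No, fails for both x = 100 and x = -100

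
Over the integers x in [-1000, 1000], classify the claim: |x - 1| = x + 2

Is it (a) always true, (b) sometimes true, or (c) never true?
Track d = LHS − RHS over the integers in [-1000, 1000]. Equality would need d = 0, but d changes sign only between consecutive integers, jumping over 0:
x = -1: LHS = |(-1) - 1| = |-2| = 2, RHS = (-1) + 2 = 1; 2 = 1 — FAILS  (d = 1)
x = 0: LHS = |0 - 1| = |-1| = 1, RHS = 0 + 2 = 2; 1 = 2 — FAILS  (d = -1)
Away from these crossings d keeps a constant sign, and checking every integer in [-1000, 1000] confirms d ≠ 0 throughout. Hence the two sides are never equal, so the claimed relation (=) fails for every integer in [-1000, 1000].

No integer in the range satisfies it.

Answer: Never true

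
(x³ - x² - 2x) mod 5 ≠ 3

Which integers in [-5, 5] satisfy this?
Holds for: {-5, -3, -2, -1, 0, 2, 3, 4, 5}
Fails for: {-4, 1}

Answer: {-5, -3, -2, -1, 0, 2, 3, 4, 5}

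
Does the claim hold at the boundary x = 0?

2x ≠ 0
x = 0: LHS = 2·0 = 0; 0 ≠ 0 — FAILS

The relation fails at x = 0, so x = 0 is a counterexample.

Answer: No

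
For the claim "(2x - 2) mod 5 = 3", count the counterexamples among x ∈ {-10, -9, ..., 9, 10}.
Counterexamples in [-10, 10]: {-9, -8, -7, -6, -4, -3, -2, -1, 1, 2, 3, 4, 6, 7, 8, 9}.

Counting them gives 16 values.

Answer: 16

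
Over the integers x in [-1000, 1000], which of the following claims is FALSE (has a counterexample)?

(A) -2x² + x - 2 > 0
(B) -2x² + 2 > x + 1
(A) x = 0: LHS = -2·0² + 0 - 2 = -2; -2 > 0 — FAILS
(B) x = 1: LHS = -2·1² + 2 = 0, RHS = 1 + 1 = 2; 0 > 2 — FAILS

Answer: Both A and B are false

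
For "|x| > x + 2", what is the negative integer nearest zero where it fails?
Testing negative integers from -1 downward:
x = -1: LHS = |-1| = 1, RHS = (-1) + 2 = 1; 1 > 1 — FAILS  ← closest negative counterexample to 0

Answer: x = -1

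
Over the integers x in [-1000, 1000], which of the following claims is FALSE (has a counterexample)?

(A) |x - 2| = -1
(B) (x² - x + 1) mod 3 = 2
(A) x = 0: LHS = |0 - 2| = |-2| = 2; 2 = -1 — FAILS
(B) x = 0: LHS = (0² - 0 + 1) mod 3 = 1 mod 3 = 1; 1 = 2 — FAILS

Answer: Both A and B are false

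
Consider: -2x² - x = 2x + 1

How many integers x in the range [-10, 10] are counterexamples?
Counterexamples in [-10, 10]: {-10, -9, -8, -7, -6, -5, -4, -3, -2, 0, 1, 2, 3, 4, 5, 6, 7, 8, 9, 10}.

Counting them gives 20 values.

Answer: 20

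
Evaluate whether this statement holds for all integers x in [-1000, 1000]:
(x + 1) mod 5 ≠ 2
The claim fails at x = 1:
x = 1: LHS = (1 + 1) mod 5 = 2 mod 5 = 2; 2 ≠ 2 — FAILS

Because a single integer refutes it, the statement is false.

Answer: False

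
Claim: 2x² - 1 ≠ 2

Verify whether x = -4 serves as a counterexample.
Substitute x = -4 into the relation:
x = -4: LHS = 2·(-4)² - 1 = 31; 31 ≠ 2 — holds

The relation holds at x = -4, so it is not a counterexample.

Answer: No, x = -4 is not a counterexample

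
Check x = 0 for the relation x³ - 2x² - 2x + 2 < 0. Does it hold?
x = 0: LHS = 0³ - 2·0² - 2·0 + 2 = 2; 2 < 0 — FAILS

The relation fails at x = 0, so x = 0 is a counterexample.

Answer: No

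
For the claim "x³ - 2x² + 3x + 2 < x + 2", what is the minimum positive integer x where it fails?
Testing positive integers:
x = 1: LHS = 1³ - 2·1² + 3·1 + 2 = 4, RHS = 1 + 2 = 3; 4 < 3 — FAILS  ← smallest positive counterexample

Answer: x = 1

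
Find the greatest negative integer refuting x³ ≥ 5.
Testing negative integers from -1 downward:
x = -1: LHS = (-1)³ = -1; -1 ≥ 5 — FAILS  ← closest negative counterexample to 0

Answer: x = -1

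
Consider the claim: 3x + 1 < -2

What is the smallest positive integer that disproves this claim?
Testing positive integers:
x = 1: LHS = 3·1 + 1 = 4; 4 < -2 — FAILS  ← smallest positive counterexample

Answer: x = 1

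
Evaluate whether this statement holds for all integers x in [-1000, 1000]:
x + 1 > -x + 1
The claim fails at x = 0:
x = 0: LHS = 0 + 1 = 1, RHS = -0 + 1 = 1; 1 > 1 — FAILS

Because a single integer refutes it, the statement is false.

Answer: False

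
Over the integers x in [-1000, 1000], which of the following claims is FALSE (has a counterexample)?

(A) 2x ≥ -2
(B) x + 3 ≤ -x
(A) x = -2: LHS = 2·(-2) = -4; -4 ≥ -2 — FAILS
(B) x = 0: LHS = 0 + 3 = 3, RHS = -0 = 0; 3 ≤ 0 — FAILS

Answer: Both A and B are false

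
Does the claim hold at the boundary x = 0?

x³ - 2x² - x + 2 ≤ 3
x = 0: LHS = 0³ - 2·0² - 0 + 2 = 2; 2 ≤ 3 — holds

The relation is satisfied at x = 0.

Answer: Yes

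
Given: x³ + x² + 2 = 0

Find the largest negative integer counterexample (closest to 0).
Testing negative integers from -1 downward:
x = -1: LHS = (-1)³ + (-1)² + 2 = 2; 2 = 0 — FAILS  ← closest negative counterexample to 0

Answer: x = -1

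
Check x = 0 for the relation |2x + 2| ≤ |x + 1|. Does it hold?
x = 0: LHS = |2·0 + 2| = |2| = 2, RHS = |0 + 1| = |1| = 1; 2 ≤ 1 — FAILS

The relation fails at x = 0, so x = 0 is a counterexample.

Answer: No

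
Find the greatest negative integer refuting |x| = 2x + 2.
Testing negative integers from -1 downward:
x = -1: LHS = |-1| = 1, RHS = 2·(-1) + 2 = 0; 1 = 0 — FAILS  ← closest negative counterexample to 0

Answer: x = -1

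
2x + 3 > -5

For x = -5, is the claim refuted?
Substitute x = -5 into the relation:
x = -5: LHS = 2·(-5) + 3 = -7; -7 > -5 — FAILS

Since the claim fails at x = -5, this value is a counterexample.

Answer: Yes, x = -5 is a counterexample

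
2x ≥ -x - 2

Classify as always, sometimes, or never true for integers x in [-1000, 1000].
Holds at x = 0: LHS = 2·0 = 0, RHS = -0 - 2 = -2; 0 ≥ -2 — holds
Fails at x = -1: LHS = 2·(-1) = -2, RHS = -(-1) - 2 = -1; -2 ≥ -1 — FAILS
It is satisfied by some integers in the range but not all.

Answer: Sometimes true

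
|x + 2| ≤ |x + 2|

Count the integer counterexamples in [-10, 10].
Over all integers in [-10, 10], LHS − RHS is largest at x = 0, where it equals 0:
x = 0: LHS = |0 + 2| = |2| = 2, RHS = |0 + 2| = |2| = 2; 2 ≤ 2 — holds
At the ends of the range:
x = -10: LHS = |(-10) + 2| = |-8| = 8, RHS = |(-10) + 2| = |-8| = 8; 8 ≤ 8 — holds
x = 10: LHS = |10 + 2| = |12| = 12, RHS = |10 + 2| = |12| = 12; 12 ≤ 12 — holds
Hence LHS − RHS is never positive, i.e. LHS ≤ RHS throughout, so the relation holds for every integer in [-10, 10].

No counterexample appears in that range.

Answer: 0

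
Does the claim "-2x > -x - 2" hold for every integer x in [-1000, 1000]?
The claim fails at x = 2:
x = 2: LHS = -2·2 = -4, RHS = -2 - 2 = -4; -4 > -4 — FAILS

Because a single integer refutes it, the statement is false.

Answer: False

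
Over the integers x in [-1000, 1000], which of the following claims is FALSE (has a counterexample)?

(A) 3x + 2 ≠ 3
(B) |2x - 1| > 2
(A) Track d = LHS − RHS over the integers in [-1000, 1000]. Equality would need d = 0, but d changes sign only between consecutive integers, jumping over 0:
x = 0: LHS = 3·0 + 2 = 2; 2 ≠ 3 — holds  (d = -1)
x = 1: LHS = 3·1 + 2 = 5; 5 ≠ 3 — holds  (d = 2)
Away from these crossings d keeps a constant sign, and checking every integer in [-1000, 1000] confirms d ≠ 0 throughout. Hence the two sides are never equal, so the relation holds for every integer in [-1000, 1000].

(B) x = 0: LHS = |2·0 - 1| = |-1| = 1; 1 > 2 — FAILS

Only (B) has a counterexample.

Answer: B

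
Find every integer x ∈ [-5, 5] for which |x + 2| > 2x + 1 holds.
Holds for: {-5, -4, -3, -2, -1, 0}
Fails for: {1, 2, 3, 4, 5}

Answer: {-5, -4, -3, -2, -1, 0}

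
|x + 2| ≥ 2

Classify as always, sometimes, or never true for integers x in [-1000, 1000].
Holds at x = 0: LHS = |0 + 2| = |2| = 2; 2 ≥ 2 — holds
Fails at x = -1: LHS = |(-1) + 2| = |1| = 1; 1 ≥ 2 — FAILS
It is satisfied by some integers in the range but not all.

Answer: Sometimes true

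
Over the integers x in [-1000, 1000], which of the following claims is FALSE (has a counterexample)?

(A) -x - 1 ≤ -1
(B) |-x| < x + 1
(A) x = -1: LHS = -(-1) - 1 = 0; 0 ≤ -1 — FAILS
(B) x = -1: LHS = |-(-1)| = |1| = 1, RHS = (-1) + 1 = 0; 1 < 0 — FAILS

Answer: Both A and B are false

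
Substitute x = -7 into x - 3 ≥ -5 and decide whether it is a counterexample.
Substitute x = -7 into the relation:
x = -7: LHS = (-7) - 3 = -10; -10 ≥ -5 — FAILS

Since the claim fails at x = -7, this value is a counterexample.

Answer: Yes, x = -7 is a counterexample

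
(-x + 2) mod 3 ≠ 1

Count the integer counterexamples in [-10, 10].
Counterexamples in [-10, 10]: {-8, -5, -2, 1, 4, 7, 10}.

Counting them gives 7 values.

Answer: 7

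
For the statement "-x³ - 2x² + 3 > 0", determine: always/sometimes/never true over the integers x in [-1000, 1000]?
Holds at x = 0: LHS = -0³ - 2·0² + 3 = 3; 3 > 0 — holds
Fails at x = 1: LHS = -1³ - 2·1² + 3 = 0; 0 > 0 — FAILS
It is satisfied by some integers in the range but not all.

Answer: Sometimes true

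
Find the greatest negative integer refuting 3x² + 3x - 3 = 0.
Testing negative integers from -1 downward:
x = -1: LHS = 3·(-1)² + 3·(-1) - 3 = -3; -3 = 0 — FAILS  ← closest negative counterexample to 0

Answer: x = -1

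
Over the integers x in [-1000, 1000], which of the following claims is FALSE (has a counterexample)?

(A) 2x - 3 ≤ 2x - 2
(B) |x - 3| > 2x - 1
(A) Over all integers in [-1000, 1000], LHS − RHS is largest at x = 0, where it equals -1:
x = 0: LHS = 2·0 - 3 = -3, RHS = 2·0 - 2 = -2; -3 ≤ -2 — holds
At the ends of the range:
x = -1000: LHS = 2·(-1000) - 3 = -2003, RHS = 2·(-1000) - 2 = -2002; -2003 ≤ -2002 — holds
x = 1000: LHS = 2·1000 - 3 = 1997, RHS = 2·1000 - 2 = 1998; 1997 ≤ 1998 — holds
Hence LHS − RHS is never positive, i.e. LHS ≤ RHS throughout, so the relation holds for every integer in [-1000, 1000].

(B) x = 2: LHS = |2 - 3| = |-1| = 1, RHS = 2·2 - 1 = 3; 1 > 3 — FAILS

Only (B) has a counterexample.

Answer: B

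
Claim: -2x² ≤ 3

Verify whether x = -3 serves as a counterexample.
Substitute x = -3 into the relation:
x = -3: LHS = -2·(-3)² = -18; -18 ≤ 3 — holds

The relation holds at x = -3, so it is not a counterexample.

Answer: No, x = -3 is not a counterexample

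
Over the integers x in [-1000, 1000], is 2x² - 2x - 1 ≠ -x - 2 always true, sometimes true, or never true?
Over all integers in [-1000, 1000], LHS − RHS is always positive; it is smallest at x = 0, where it equals 1:
x = 0: LHS = 2·0² - 2·0 - 1 = -1, RHS = -0 - 2 = -2; -1 ≠ -2 — holds
At the ends of the range:
x = -1000: LHS = 2·(-1000)² - 2·(-1000) - 1 = 2001999, RHS = -(-1000) - 2 = 998; 2001999 ≠ 998 — holds
x = 1000: LHS = 2·1000² - 2·1000 - 1 = 1997999, RHS = -1000 - 2 = -1002; 1997999 ≠ -1002 — holds
Hence LHS − RHS is never 0, i.e. the two sides are never equal, so the relation holds for every integer in [-1000, 1000].

No counterexample exists.

Answer: Always true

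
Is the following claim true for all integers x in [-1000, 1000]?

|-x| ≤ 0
The claim fails at x = 1:
x = 1: LHS = |-1| = 1; 1 ≤ 0 — FAILS

Because a single integer refutes it, the statement is false.

Answer: False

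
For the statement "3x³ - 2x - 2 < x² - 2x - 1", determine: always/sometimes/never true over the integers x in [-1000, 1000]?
Holds at x = 0: LHS = 3·0³ - 2·0 - 2 = -2, RHS = 0² - 2·0 - 1 = -1; -2 < -1 — holds
Fails at x = 1: LHS = 3·1³ - 2·1 - 2 = -1, RHS = 1² - 2·1 - 1 = -2; -1 < -2 — FAILS
It is satisfied by some integers in the range but not all.

Answer: Sometimes true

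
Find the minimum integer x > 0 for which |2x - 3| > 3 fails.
Testing positive integers:
x = 1: LHS = |2·1 - 3| = |-1| = 1; 1 > 3 — FAILS  ← smallest positive counterexample

Answer: x = 1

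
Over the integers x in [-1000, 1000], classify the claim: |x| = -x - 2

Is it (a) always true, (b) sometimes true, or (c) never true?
Over all integers in [-1000, 1000], LHS − RHS is always positive; it is smallest at x = 0, where it equals 2:
x = 0: LHS = |0| = 0, RHS = -0 - 2 = -2; 0 = -2 — FAILS
At the ends of the range:
x = -1000: LHS = |-1000| = 1000, RHS = -(-1000) - 2 = 998; 1000 = 998 — FAILS
x = 1000: LHS = |1000| = 1000, RHS = -1000 - 2 = -1002; 1000 = -1002 — FAILS
Hence LHS − RHS is never 0, i.e. the two sides are never equal, so the claimed relation (=) fails for every integer in [-1000, 1000].

No integer in the range satisfies it.

Answer: Never true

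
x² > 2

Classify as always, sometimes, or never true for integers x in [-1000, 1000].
Holds at x = 2: LHS = 2² = 4; 4 > 2 — holds
Fails at x = 0: LHS = 0² = 0; 0 > 2 — FAILS
It is satisfied by some integers in the range but not all.

Answer: Sometimes true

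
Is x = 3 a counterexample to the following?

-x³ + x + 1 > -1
Substitute x = 3 into the relation:
x = 3: LHS = -3³ + 3 + 1 = -23; -23 > -1 — FAILS

Since the claim fails at x = 3, this value is a counterexample.

Answer: Yes, x = 3 is a counterexample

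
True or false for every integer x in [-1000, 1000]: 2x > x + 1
The claim fails at x = 0:
x = 0: LHS = 2·0 = 0, RHS = 0 + 1 = 1; 0 > 1 — FAILS

Because a single integer refutes it, the statement is false.

Answer: False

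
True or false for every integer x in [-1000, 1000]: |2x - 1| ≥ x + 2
The claim fails at x = 0:
x = 0: LHS = |2·0 - 1| = |-1| = 1, RHS = 0 + 2 = 2; 1 ≥ 2 — FAILS

Because a single integer refutes it, the statement is false.

Answer: False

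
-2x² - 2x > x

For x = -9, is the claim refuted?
Substitute x = -9 into the relation:
x = -9: LHS = -2·(-9)² - 2·(-9) = -144; -144 > -9 — FAILS

Since the claim fails at x = -9, this value is a counterexample.

Answer: Yes, x = -9 is a counterexample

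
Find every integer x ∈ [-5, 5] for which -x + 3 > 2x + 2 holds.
Holds for: {-5, -4, -3, -2, -1, 0}
Fails for: {1, 2, 3, 4, 5}

Answer: {-5, -4, -3, -2, -1, 0}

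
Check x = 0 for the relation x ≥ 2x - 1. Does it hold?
x = 0: RHS = 2·0 - 1 = -1; 0 ≥ -1 — holds

The relation is satisfied at x = 0.

Answer: Yes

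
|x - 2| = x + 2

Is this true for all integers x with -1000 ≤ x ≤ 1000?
The claim fails at x = 1:
x = 1: LHS = |1 - 2| = |-1| = 1, RHS = 1 + 2 = 3; 1 = 3 — FAILS

Because a single integer refutes it, the statement is false.

Answer: False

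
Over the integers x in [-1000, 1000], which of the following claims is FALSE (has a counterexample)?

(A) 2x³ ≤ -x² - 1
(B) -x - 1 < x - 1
(A) x = 0: LHS = 2·0³ = 0, RHS = -0² - 1 = -1; 0 ≤ -1 — FAILS
(B) x = 0: LHS = -0 - 1 = -1, RHS = 0 - 1 = -1; -1 < -1 — FAILS

Answer: Both A and B are false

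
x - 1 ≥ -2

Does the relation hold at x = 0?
x = 0: LHS = 0 - 1 = -1; -1 ≥ -2 — holds

The relation is satisfied at x = 0.

Answer: Yes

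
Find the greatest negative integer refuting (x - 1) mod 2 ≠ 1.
Testing negative integers from -1 downward:
x = -1: LHS = ((-1) - 1) mod 2 = (-2) mod 2 = 0; 0 ≠ 1 — holds
x = -2: LHS = ((-2) - 1) mod 2 = (-3) mod 2 = 1; 1 ≠ 1 — FAILS  ← closest negative counterexample to 0

Answer: x = -2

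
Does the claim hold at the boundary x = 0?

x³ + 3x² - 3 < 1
x = 0: LHS = 0³ + 3·0² - 3 = -3; -3 < 1 — holds

The relation is satisfied at x = 0.

Answer: Yes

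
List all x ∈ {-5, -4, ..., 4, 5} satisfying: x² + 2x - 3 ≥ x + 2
Holds for: {-5, -4, -3, 2, 3, 4, 5}
Fails for: {-2, -1, 0, 1}

Answer: {-5, -4, -3, 2, 3, 4, 5}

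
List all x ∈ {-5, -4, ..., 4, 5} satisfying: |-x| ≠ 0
Holds for: {-5, -4, -3, -2, -1, 1, 2, 3, 4, 5}
Fails for: {0}

Answer: {-5, -4, -3, -2, -1, 1, 2, 3, 4, 5}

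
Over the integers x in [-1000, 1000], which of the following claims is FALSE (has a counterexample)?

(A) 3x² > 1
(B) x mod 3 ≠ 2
(A) x = 0: LHS = 3·0² = 0; 0 > 1 — FAILS
(B) x = -1: LHS = (-1) mod 3 = 2; 2 ≠ 2 — FAILS

Answer: Both A and B are false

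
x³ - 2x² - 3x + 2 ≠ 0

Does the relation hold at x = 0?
x = 0: LHS = 0³ - 2·0² - 3·0 + 2 = 2; 2 ≠ 0 — holds

The relation is satisfied at x = 0.

Answer: Yes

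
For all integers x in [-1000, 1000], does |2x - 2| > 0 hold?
The claim fails at x = 1:
x = 1: LHS = |2·1 - 2| = |0| = 0; 0 > 0 — FAILS

Because a single integer refutes it, the statement is false.

Answer: False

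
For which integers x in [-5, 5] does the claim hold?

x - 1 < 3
Holds for: {-5, -4, -3, -2, -1, 0, 1, 2, 3}
Fails for: {4, 5}

Answer: {-5, -4, -3, -2, -1, 0, 1, 2, 3}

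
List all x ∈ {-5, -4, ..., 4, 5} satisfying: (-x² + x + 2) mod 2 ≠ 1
For a polynomial with integer coefficients, its value mod 2 depends only on x mod 2, so it suffices to check one representative of each residue class, x = 0, 1:
x = 0: LHS = (-0² + 0 + 2) mod 2 = 2 mod 2 = 0; 0 ≠ 1 — holds
x = 1: LHS = (-1² + 1 + 2) mod 2 = 2 mod 2 = 0; 0 ≠ 1 — holds
The relation holds in every residue class, so the relation holds for every integer in [-5, 5].

Answer: All integers in [-5, 5]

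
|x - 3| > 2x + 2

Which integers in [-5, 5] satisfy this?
Holds for: {-5, -4, -3, -2, -1, 0}
Fails for: {1, 2, 3, 4, 5}

Answer: {-5, -4, -3, -2, -1, 0}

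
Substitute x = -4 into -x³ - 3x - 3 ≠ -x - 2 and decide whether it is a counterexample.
Substitute x = -4 into the relation:
x = -4: LHS = -(-4)³ - 3·(-4) - 3 = 73, RHS = -(-4) - 2 = 2; 73 ≠ 2 — holds

The relation holds at x = -4, so it is not a counterexample.

Answer: No, x = -4 is not a counterexample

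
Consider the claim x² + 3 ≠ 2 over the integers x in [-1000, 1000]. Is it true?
Over all integers in [-1000, 1000], LHS − RHS is always positive; it is smallest at x = 0, where it equals 1:
x = 0: LHS = 0² + 3 = 3; 3 ≠ 2 — holds
At the ends of the range:
x = -1000: LHS = (-1000)² + 3 = 1000003; 1000003 ≠ 2 — holds
x = 1000: LHS = 1000² + 3 = 1000003; 1000003 ≠ 2 — holds
Hence LHS − RHS is never 0, i.e. the two sides are never equal, so the relation holds for every integer in [-1000, 1000].

No counterexample exists.

Answer: True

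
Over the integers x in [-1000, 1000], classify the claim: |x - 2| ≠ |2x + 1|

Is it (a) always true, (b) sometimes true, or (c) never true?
Holds at x = 0: LHS = |0 - 2| = |-2| = 2, RHS = |2·0 + 1| = |1| = 1; 2 ≠ 1 — holds
Fails at x = -3: LHS = |(-3) - 2| = |-5| = 5, RHS = |2·(-3) + 1| = |-5| = 5; 5 ≠ 5 — FAILS
It is satisfied by some integers in the range but not all.

Answer: Sometimes true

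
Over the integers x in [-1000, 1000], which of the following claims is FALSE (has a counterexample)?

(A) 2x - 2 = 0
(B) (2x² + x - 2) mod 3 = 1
(A) x = 0: LHS = 2·0 - 2 = -2; -2 = 0 — FAILS
(B) x = -1: LHS = (2·(-1)² + (-1) - 2) mod 3 = (-1) mod 3 = 2; 2 = 1 — FAILS

Answer: Both A and B are false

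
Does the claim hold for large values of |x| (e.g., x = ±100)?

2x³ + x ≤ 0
x = 100: LHS = 2·100³ + 100 = 2000100; 2000100 ≤ 0 — FAILS
x = -100: LHS = 2·(-100)³ + (-100) = -2000100; -2000100 ≤ 0 — holds

Answer: Partially: fails for x = 100, holds for x = -100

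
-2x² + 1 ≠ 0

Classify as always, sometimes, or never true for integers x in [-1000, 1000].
Track d = LHS − RHS over the integers in [-1000, 1000]. Equality would need d = 0, but d changes sign only between consecutive integers, jumping over 0:
x = -1: LHS = -2·(-1)² + 1 = -1; -1 ≠ 0 — holds  (d = -1)
x = 0: LHS = -2·0² + 1 = 1; 1 ≠ 0 — holds  (d = 1)
x = 0: LHS = -2·0² + 1 = 1; 1 ≠ 0 — holds  (d = 1)
x = 1: LHS = -2·1² + 1 = -1; -1 ≠ 0 — holds  (d = -1)
Away from these crossings d keeps a constant sign, and checking every integer in [-1000, 1000] confirms d ≠ 0 throughout. Hence the two sides are never equal, so the relation holds for every integer in [-1000, 1000].

No counterexample exists.

Answer: Always true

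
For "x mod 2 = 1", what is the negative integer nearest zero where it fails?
Testing negative integers from -1 downward:
x = -1: LHS = (-1) mod 2 = 1; 1 = 1 — holds
x = -2: LHS = (-2) mod 2 = 0; 0 = 1 — FAILS  ← closest negative counterexample to 0

Answer: x = -2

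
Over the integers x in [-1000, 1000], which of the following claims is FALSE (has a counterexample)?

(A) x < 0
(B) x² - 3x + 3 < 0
(A) x = 0: 0 < 0 — FAILS
(B) x = 0: LHS = 0² - 3·0 + 3 = 3; 3 < 0 — FAILS

Answer: Both A and B are false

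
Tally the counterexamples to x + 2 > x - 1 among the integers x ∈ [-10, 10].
Over all integers in [-10, 10], LHS − RHS is smallest at x = 0, where it equals 3:
x = 0: LHS = 0 + 2 = 2, RHS = 0 - 1 = -1; 2 > -1 — holds
At the ends of the range:
x = -10: LHS = (-10) + 2 = -8, RHS = (-10) - 1 = -11; -8 > -11 — holds
x = 10: LHS = 10 + 2 = 12, RHS = 10 - 1 = 9; 12 > 9 — holds
Hence LHS − RHS is never zero or negative, i.e. LHS > RHS throughout, so the relation holds for every integer in [-10, 10].

No counterexample appears in that range.

Answer: 0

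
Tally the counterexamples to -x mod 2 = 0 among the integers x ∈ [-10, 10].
Counterexamples in [-10, 10]: {-9, -7, -5, -3, -1, 1, 3, 5, 7, 9}.

Counting them gives 10 values.

Answer: 10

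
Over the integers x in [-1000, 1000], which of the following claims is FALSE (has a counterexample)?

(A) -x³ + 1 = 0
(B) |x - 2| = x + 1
(A) x = 0: LHS = -0³ + 1 = 1; 1 = 0 — FAILS
(B) x = 0: LHS = |0 - 2| = |-2| = 2, RHS = 0 + 1 = 1; 2 = 1 — FAILS

Answer: Both A and B are false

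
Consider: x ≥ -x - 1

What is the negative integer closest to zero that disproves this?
Testing negative integers from -1 downward:
x = -1: RHS = -(-1) - 1 = 0; -1 ≥ 0 — FAILS  ← closest negative counterexample to 0

Answer: x = -1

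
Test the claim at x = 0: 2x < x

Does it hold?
x = 0: LHS = 2·0 = 0; 0 < 0 — FAILS

The relation fails at x = 0, so x = 0 is a counterexample.

Answer: No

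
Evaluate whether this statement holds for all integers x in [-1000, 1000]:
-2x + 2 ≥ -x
The claim fails at x = 3:
x = 3: LHS = -2·3 + 2 = -4; -4 ≥ -3 — FAILS

Because a single integer refutes it, the statement is false.

Answer: False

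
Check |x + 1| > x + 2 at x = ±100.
x = 100: LHS = |100 + 1| = |101| = 101, RHS = 100 + 2 = 102; 101 > 102 — FAILS
x = -100: LHS = |(-100) + 1| = |-99| = 99, RHS = (-100) + 2 = -98; 99 > -98 — holds

Answer: Partially: fails for x = 100, holds for x = -100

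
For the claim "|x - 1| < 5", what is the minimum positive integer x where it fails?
Testing positive integers:
x = 1: LHS = |1 - 1| = |0| = 0; 0 < 5 — holds
x = 2: LHS = |2 - 1| = |1| = 1; 1 < 5 — holds
x = 3: LHS = |3 - 1| = |2| = 2; 2 < 5 — holds
x = 4: LHS = |4 - 1| = |3| = 3; 3 < 5 — holds
x = 5: LHS = |5 - 1| = |4| = 4; 4 < 5 — holds
x = 6: LHS = |6 - 1| = |5| = 5; 5 < 5 — FAILS  ← smallest positive counterexample

Answer: x = 6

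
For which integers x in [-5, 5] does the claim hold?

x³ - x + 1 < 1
Holds for: {-5, -4, -3, -2}
Fails for: {-1, 0, 1, 2, 3, 4, 5}

Answer: {-5, -4, -3, -2}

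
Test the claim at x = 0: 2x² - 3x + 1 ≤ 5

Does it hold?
x = 0: LHS = 2·0² - 3·0 + 1 = 1; 1 ≤ 5 — holds

The relation is satisfied at x = 0.

Answer: Yes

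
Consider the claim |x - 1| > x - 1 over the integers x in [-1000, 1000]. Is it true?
The claim fails at x = 1:
x = 1: LHS = |1 - 1| = |0| = 0, RHS = 1 - 1 = 0; 0 > 0 — FAILS

Because a single integer refutes it, the statement is false.

Answer: False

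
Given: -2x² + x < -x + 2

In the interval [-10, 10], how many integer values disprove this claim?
Over all integers in [-10, 10], LHS − RHS is largest at x = 0, where it equals -2:
x = 0: LHS = -2·0² + 0 = 0, RHS = -0 + 2 = 2; 0 < 2 — holds
At the ends of the range:
x = -10: LHS = -2·(-10)² + (-10) = -210, RHS = -(-10) + 2 = 12; -210 < 12 — holds
x = 10: LHS = -2·10² + 10 = -190, RHS = -10 + 2 = -8; -190 < -8 — holds
Hence LHS − RHS is never zero or positive, i.e. LHS < RHS throughout, so the relation holds for every integer in [-10, 10].

No counterexample appears in that range.

Answer: 0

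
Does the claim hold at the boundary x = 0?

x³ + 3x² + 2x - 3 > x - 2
x = 0: LHS = 0³ + 3·0² + 2·0 - 3 = -3, RHS = 0 - 2 = -2; -3 > -2 — FAILS

The relation fails at x = 0, so x = 0 is a counterexample.

Answer: No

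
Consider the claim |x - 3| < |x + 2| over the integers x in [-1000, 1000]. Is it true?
The claim fails at x = 0:
x = 0: LHS = |0 - 3| = |-3| = 3, RHS = |0 + 2| = |2| = 2; 3 < 2 — FAILS

Because a single integer refutes it, the statement is false.

Answer: False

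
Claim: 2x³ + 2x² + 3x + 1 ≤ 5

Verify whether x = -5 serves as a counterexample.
Substitute x = -5 into the relation:
x = -5: LHS = 2·(-5)³ + 2·(-5)² + 3·(-5) + 1 = -214; -214 ≤ 5 — holds

The claim holds here, so x = -5 is not a counterexample. (A counterexample exists elsewhere, e.g. x = 1.)

Answer: No, x = -5 is not a counterexample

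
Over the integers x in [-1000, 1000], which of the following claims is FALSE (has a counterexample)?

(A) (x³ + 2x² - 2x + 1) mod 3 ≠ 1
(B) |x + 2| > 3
(A) x = 0: LHS = (0³ + 2·0² - 2·0 + 1) mod 3 = 1 mod 3 = 1; 1 ≠ 1 — FAILS
(B) x = 0: LHS = |0 + 2| = |2| = 2; 2 > 3 — FAILS

Answer: Both A and B are false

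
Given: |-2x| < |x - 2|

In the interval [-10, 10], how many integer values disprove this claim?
Counterexamples in [-10, 10]: {-10, -9, -8, -7, -6, -5, -4, -3, -2, 1, 2, 3, 4, 5, 6, 7, 8, 9, 10}.

Counting them gives 19 values.

Answer: 19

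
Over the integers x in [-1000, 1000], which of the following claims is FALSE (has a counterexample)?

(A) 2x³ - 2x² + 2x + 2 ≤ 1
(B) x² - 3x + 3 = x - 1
(A) x = 0: LHS = 2·0³ - 2·0² + 2·0 + 2 = 2; 2 ≤ 1 — FAILS
(B) x = 0: LHS = 0² - 3·0 + 3 = 3, RHS = 0 - 1 = -1; 3 = -1 — FAILS

Answer: Both A and B are false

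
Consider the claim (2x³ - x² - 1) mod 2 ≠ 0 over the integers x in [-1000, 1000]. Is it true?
The claim fails at x = 1:
x = 1: LHS = (2·1³ - 1² - 1) mod 2 = 0 mod 2 = 0; 0 ≠ 0 — FAILS

Because a single integer refutes it, the statement is false.

Answer: False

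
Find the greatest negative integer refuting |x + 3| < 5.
Testing negative integers from -1 downward:
(x = -1 through x = -2 all satisfy the relation; showing from x = -3.)
x = -3: LHS = |(-3) + 3| = |0| = 0; 0 < 5 — holds
x = -4: LHS = |(-4) + 3| = |-1| = 1; 1 < 5 — holds
x = -5: LHS = |(-5) + 3| = |-2| = 2; 2 < 5 — holds
x = -6: LHS = |(-6) + 3| = |-3| = 3; 3 < 5 — holds
x = -7: LHS = |(-7) + 3| = |-4| = 4; 4 < 5 — holds
x = -8: LHS = |(-8) + 3| = |-5| = 5; 5 < 5 — FAILS  ← closest negative counterexample to 0

Answer: x = -8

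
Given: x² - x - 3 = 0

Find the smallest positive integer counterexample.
Testing positive integers:
x = 1: LHS = 1² - 1 - 3 = -3; -3 = 0 — FAILS  ← smallest positive counterexample

Answer: x = 1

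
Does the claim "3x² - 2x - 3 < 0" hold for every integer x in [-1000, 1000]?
The claim fails at x = -1:
x = -1: LHS = 3·(-1)² - 2·(-1) - 3 = 2; 2 < 0 — FAILS

Because a single integer refutes it, the statement is false.

Answer: False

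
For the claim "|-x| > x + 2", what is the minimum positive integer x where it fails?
Testing positive integers:
x = 1: LHS = |-1| = 1, RHS = 1 + 2 = 3; 1 > 3 — FAILS  ← smallest positive counterexample

Answer: x = 1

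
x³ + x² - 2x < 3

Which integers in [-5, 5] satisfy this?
Holds for: {-5, -4, -3, -2, -1, 0, 1}
Fails for: {2, 3, 4, 5}

Answer: {-5, -4, -3, -2, -1, 0, 1}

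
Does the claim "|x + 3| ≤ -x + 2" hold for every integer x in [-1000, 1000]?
The claim fails at x = 0:
x = 0: LHS = |0 + 3| = |3| = 3, RHS = -0 + 2 = 2; 3 ≤ 2 — FAILS

Because a single integer refutes it, the statement is false.

Answer: False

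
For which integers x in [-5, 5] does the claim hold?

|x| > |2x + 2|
Holds for: {-1}
Fails for: {-5, -4, -3, -2, 0, 1, 2, 3, 4, 5}

Answer: {-1}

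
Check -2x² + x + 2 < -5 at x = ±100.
x = 100: LHS = -2·100² + 100 + 2 = -19898; -19898 < -5 — holds
x = -100: LHS = -2·(-100)² + (-100) + 2 = -20098; -20098 < -5 — holds

Answer: Yes, holds for both x = 100 and x = -100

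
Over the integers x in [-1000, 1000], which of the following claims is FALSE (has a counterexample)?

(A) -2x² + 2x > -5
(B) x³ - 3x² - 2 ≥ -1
(A) x = -2: LHS = -2·(-2)² + 2·(-2) = -12; -12 > -5 — FAILS
(B) x = 0: LHS = 0³ - 3·0² - 2 = -2; -2 ≥ -1 — FAILS

Answer: Both A and B are false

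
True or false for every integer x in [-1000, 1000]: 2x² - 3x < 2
The claim fails at x = -1:
x = -1: LHS = 2·(-1)² - 3·(-1) = 5; 5 < 2 — FAILS

Because a single integer refutes it, the statement is false.

Answer: False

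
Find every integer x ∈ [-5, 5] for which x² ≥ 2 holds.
Holds for: {-5, -4, -3, -2, 2, 3, 4, 5}
Fails for: {-1, 0, 1}

Answer: {-5, -4, -3, -2, 2, 3, 4, 5}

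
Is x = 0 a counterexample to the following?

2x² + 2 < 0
Substitute x = 0 into the relation:
x = 0: LHS = 2·0² + 2 = 2; 2 < 0 — FAILS

Since the claim fails at x = 0, this value is a counterexample.

Answer: Yes, x = 0 is a counterexample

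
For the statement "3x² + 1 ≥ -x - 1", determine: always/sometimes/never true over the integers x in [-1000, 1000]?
Over all integers in [-1000, 1000], LHS − RHS is smallest at x = 0, where it equals 2:
x = 0: LHS = 3·0² + 1 = 1, RHS = -0 - 1 = -1; 1 ≥ -1 — holds
At the ends of the range:
x = -1000: LHS = 3·(-1000)² + 1 = 3000001, RHS = -(-1000) - 1 = 999; 3000001 ≥ 999 — holds
x = 1000: LHS = 3·1000² + 1 = 3000001, RHS = -1000 - 1 = -1001; 3000001 ≥ -1001 — holds
Hence LHS − RHS is never negative, i.e. LHS ≥ RHS throughout, so the relation holds for every integer in [-1000, 1000].

No counterexample exists.

Answer: Always true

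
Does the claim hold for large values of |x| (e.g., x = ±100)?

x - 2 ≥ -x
x = 100: LHS = 100 - 2 = 98; 98 ≥ -100 — holds
x = -100: LHS = (-100) - 2 = -102, RHS = -(-100) = 100; -102 ≥ 100 — FAILS

Answer: Partially: holds for x = 100, fails for x = -100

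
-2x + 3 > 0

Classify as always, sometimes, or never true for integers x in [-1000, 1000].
Holds at x = 0: LHS = -2·0 + 3 = 3; 3 > 0 — holds
Fails at x = 2: LHS = -2·2 + 3 = -1; -1 > 0 — FAILS
It is satisfied by some integers in the range but not all.

Answer: Sometimes true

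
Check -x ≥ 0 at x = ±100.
x = 100: -100 ≥ 0 — FAILS
x = -100: LHS = -(-100) = 100; 100 ≥ 0 — holds

Answer: Partially: fails for x = 100, holds for x = -100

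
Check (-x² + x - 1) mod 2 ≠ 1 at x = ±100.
x = 100: LHS = (-100² + 100 - 1) mod 2 = (-9901) mod 2 = 1; 1 ≠ 1 — FAILS
x = -100: LHS = (-(-100)² + (-100) - 1) mod 2 = (-10101) mod 2 = 1; 1 ≠ 1 — FAILS

Answer: No, fails for both x = 100 and x = -100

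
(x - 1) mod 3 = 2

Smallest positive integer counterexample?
Testing positive integers:
x = 1: LHS = (1 - 1) mod 3 = 0 mod 3 = 0; 0 = 2 — FAILS  ← smallest positive counterexample

Answer: x = 1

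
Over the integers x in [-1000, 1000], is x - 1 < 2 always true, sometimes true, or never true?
Holds at x = 0: LHS = 0 - 1 = -1; -1 < 2 — holds
Fails at x = 3: LHS = 3 - 1 = 2; 2 < 2 — FAILS
It is satisfied by some integers in the range but not all.

Answer: Sometimes true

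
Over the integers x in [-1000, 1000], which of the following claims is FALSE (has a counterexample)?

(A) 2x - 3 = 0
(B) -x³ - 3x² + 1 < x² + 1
(A) x = 0: LHS = 2·0 - 3 = -3; -3 = 0 — FAILS
(B) x = 0: LHS = -0³ - 3·0² + 1 = 1, RHS = 0² + 1 = 1; 1 < 1 — FAILS

Answer: Both A and B are false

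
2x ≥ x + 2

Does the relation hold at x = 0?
x = 0: LHS = 2·0 = 0, RHS = 0 + 2 = 2; 0 ≥ 2 — FAILS

The relation fails at x = 0, so x = 0 is a counterexample.

Answer: No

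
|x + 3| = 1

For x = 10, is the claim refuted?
Substitute x = 10 into the relation:
x = 10: LHS = |10 + 3| = |13| = 13; 13 = 1 — FAILS

Since the claim fails at x = 10, this value is a counterexample.

Answer: Yes, x = 10 is a counterexample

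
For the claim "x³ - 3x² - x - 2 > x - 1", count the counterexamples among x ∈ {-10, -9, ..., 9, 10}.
Counterexamples in [-10, 10]: {-10, -9, -8, -7, -6, -5, -4, -3, -2, -1, 0, 1, 2, 3}.

Counting them gives 14 values.

Answer: 14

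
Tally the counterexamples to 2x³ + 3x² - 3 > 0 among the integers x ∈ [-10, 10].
Counterexamples in [-10, 10]: {-10, -9, -8, -7, -6, -5, -4, -3, -2, -1, 0}.

Counting them gives 11 values.

Answer: 11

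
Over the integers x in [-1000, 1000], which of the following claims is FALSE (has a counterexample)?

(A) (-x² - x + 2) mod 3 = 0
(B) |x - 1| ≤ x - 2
(A) x = 0: LHS = (-0² - 0 + 2) mod 3 = 2 mod 3 = 2; 2 = 0 — FAILS
(B) x = 0: LHS = |0 - 1| = |-1| = 1, RHS = 0 - 2 = -2; 1 ≤ -2 — FAILS

Answer: Both A and B are false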